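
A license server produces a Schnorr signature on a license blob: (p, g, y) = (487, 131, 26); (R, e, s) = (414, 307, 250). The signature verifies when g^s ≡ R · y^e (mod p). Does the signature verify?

verifies

g^s mod p:
131^2 = 17161 ≡ 116
131^4 ≡ 116^2 = 13456 ≡ 307
131^8 ≡ 307^2 = 94249 ≡ 258
131^16 ≡ 258^2 = 66564 ≡ 332
131^32 ≡ 332^2 = 110224 ≡ 162
131^64 ≡ 162^2 = 26244 ≡ 433
131^128 ≡ 433^2 = 187489 ≡ 481
250 = 128 + 64 + 32 + 16 + 8 + 2, so 131^250 ≡ 481·433·162·332·258·116 ≡ 288 (mod 487)
R · y^e mod p:
26^2 = 676 ≡ 189
26^4 ≡ 189^2 = 35721 ≡ 170
26^8 ≡ 170^2 = 28900 ≡ 167
26^16 ≡ 167^2 = 27889 ≡ 130
26^32 ≡ 130^2 = 16900 ≡ 342
26^64 ≡ 342^2 = 116964 ≡ 84
26^128 ≡ 84^2 = 7056 ≡ 238
26^256 ≡ 238^2 = 56644 ≡ 152
307 = 256 + 32 + 16 + 2 + 1, so 26^307 ≡ 152·342·130·189·26 ≡ 403 (mod 487)
414·403 = 166842 ≡ 288 (mod 487)
288 ≡ 288 (mod 487); signature holds.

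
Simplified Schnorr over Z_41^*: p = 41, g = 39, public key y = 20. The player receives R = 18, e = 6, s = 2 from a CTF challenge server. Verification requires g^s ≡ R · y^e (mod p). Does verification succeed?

g^s mod p:
Squares mod 41: 39^1≡39, 39^2≡4
39^2 ≡ 4 (mod 41)
R · y^e mod p:
Squares mod 41: 20^1≡20, 20^2≡31, 20^4≡18
6 = 4 + 2, so 20^6 ≡ 18·31 ≡ 25 (mod 41)
18·25 = 450 ≡ 40 (mod 41)
4 ≠ 40; the check fails.

fails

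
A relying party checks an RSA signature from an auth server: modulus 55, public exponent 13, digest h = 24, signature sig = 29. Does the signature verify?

sig^2 ≡ 29^2 = 841 ≡ 16
sig^4 ≡ 16^2 = 256 ≡ 36
sig^8 ≡ 36^2 = 1296 ≡ 31
13 = 8 + 4 + 1, so sig^13 ≡ 31·36·29 ≡ 24 (mod 55)
24 = h, so the signature checks out.

verifies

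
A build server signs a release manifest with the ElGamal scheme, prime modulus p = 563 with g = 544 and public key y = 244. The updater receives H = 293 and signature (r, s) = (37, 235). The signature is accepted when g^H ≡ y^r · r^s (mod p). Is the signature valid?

Left side g^H mod p:
544^2 = 295936 ≡ 361
544^4 ≡ 361^2 = 130321 ≡ 268
544^8 ≡ 268^2 = 71824 ≡ 323
544^16 ≡ 323^2 = 104329 ≡ 174
544^32 ≡ 174^2 = 30276 ≡ 437
544^64 ≡ 437^2 = 190969 ≡ 112
544^128 ≡ 112^2 = 12544 ≡ 158
544^256 ≡ 158^2 = 24964 ≡ 192
293 = 256 + 32 + 4 + 1, so 544^293 ≡ 192·437·268·544 ≡ 138 (mod 563)
Right side y^r · r^s mod p:
244^2 = 59536 ≡ 421
244^4 ≡ 421^2 = 177241 ≡ 459
244^8 ≡ 459^2 = 210681 ≡ 119
244^16 ≡ 119^2 = 14161 ≡ 86
244^32 ≡ 86^2 = 7396 ≡ 77
37 = 32 + 4 + 1, so 244^37 ≡ 77·459·244 ≡ 221 (mod 563)
37^2 = 1369 ≡ 243
37^4 ≡ 243^2 = 59049 ≡ 497
37^8 ≡ 497^2 = 247009 ≡ 415
37^16 ≡ 415^2 = 172225 ≡ 510
37^32 ≡ 510^2 = 260100 ≡ 557
37^64 ≡ 557^2 = 310249 ≡ 36
37^128 ≡ 36^2 = 1296 ≡ 170
235 = 128 + 64 + 32 + 8 + 2 + 1, so 37^235 ≡ 170·36·557·415·243·37 ≡ 217 (mod 563)
221·217 = 47957 ≡ 102 (mod 563)
138 ≠ 102, so verification fails.

invalid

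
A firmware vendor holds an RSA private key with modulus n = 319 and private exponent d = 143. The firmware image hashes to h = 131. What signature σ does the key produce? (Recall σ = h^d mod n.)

Squares mod 319: h^1≡131, h^2≡254, h^4≡78, h^8≡23, h^16≡210, h^32≡78, h^64≡23, h^128≡210
143 = 128 + 8 + 4 + 2 + 1, so h^143 ≡ 210·23·78·254·131 ≡ 98 (mod 319)

98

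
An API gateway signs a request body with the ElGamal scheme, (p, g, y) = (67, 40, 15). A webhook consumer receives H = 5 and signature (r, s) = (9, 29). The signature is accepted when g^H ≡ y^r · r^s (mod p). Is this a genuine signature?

forged

Left side g^H mod p:
40^5 mod 67 = 14
Right side y^r · r^s mod p:
15^9 mod 67 = 14
9^29 mod 67 = 40
14·40 = 560 ≡ 24 (mod 67)
14 ≠ 24, so verification fails.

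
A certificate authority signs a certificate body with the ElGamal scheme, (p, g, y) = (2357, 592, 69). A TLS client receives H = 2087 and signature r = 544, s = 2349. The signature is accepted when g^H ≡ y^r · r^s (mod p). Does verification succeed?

Left side g^H mod p:
592^2087 mod 2357 = 874
Right side y^r · r^s mod p:
69^544 mod 2357 = 463
544^2349 mod 2357 = 463
463·463 = 214369 ≡ 2239 (mod 2357)
874 ≠ 2239, so verification fails.

fails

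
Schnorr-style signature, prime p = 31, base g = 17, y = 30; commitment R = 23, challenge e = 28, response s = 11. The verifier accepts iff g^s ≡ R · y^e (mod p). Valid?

no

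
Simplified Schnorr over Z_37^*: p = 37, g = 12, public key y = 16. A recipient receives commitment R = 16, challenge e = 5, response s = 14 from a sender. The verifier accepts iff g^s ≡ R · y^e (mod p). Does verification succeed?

fails

g^s mod p:
12^2 = 144 ≡ 33
12^4 ≡ 33^2 = 1089 ≡ 16
12^8 ≡ 16^2 = 256 ≡ 34
14 = 8 + 4 + 2, so 12^14 ≡ 34·16·33 ≡ 7 (mod 37)
R · y^e mod p:
16^2 = 256 ≡ 34
16^4 ≡ 34^2 = 1156 ≡ 9
5 = 4 + 1, so 16^5 ≡ 9·16 ≡ 33 (mod 37)
16·33 = 528 ≡ 10 (mod 37)
7 ≠ 10; the check fails.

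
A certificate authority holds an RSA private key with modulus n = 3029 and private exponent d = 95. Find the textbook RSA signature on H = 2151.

1636

Squares mod 3029: H^1≡2151, H^2≡1518, H^4≡2284, H^8≡718, H^16≡594, H^32≡1472, H^64≡1049
95 = 64 + 16 + 8 + 4 + 2 + 1, so H^95 ≡ 1049·594·718·2284·1518·2151 ≡ 1636 (mod 3029)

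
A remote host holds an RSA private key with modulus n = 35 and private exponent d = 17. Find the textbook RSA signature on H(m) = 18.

Squares mod 35: (H(m))^1≡18, (H(m))^2≡9, (H(m))^4≡11, (H(m))^8≡16, (H(m))^16≡11
17 = 16 + 1, so (H(m))^17 ≡ 11·18 ≡ 23 (mod 35)

23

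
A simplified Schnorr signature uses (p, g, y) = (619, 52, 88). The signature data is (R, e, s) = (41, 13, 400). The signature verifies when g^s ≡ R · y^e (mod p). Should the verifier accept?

g^s mod p:
Squares mod 619: 52^1≡52, 52^2≡228, 52^4≡607, 52^8≡144, 52^16≡309, 52^32≡155, 52^64≡503, 52^128≡457, 52^256≡246
400 = 256 + 128 + 16, so 52^400 ≡ 246·457·309 ≡ 118 (mod 619)
R · y^e mod p:
Squares mod 619: 88^1≡88, 88^2≡316, 88^4≡197, 88^8≡431
13 = 8 + 4 + 1, so 88^13 ≡ 431·197·88 ≡ 486 (mod 619)
41·486 = 19926 ≡ 118 (mod 619)
118 ≡ 118 (mod 619); signature holds.

accept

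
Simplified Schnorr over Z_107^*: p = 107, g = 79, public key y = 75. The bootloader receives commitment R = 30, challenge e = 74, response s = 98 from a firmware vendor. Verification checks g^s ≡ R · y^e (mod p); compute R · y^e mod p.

92

Squares mod 107: 75^1≡75, 75^2≡61, 75^4≡83, 75^8≡41, 75^16≡76, 75^32≡105, 75^64≡4
74 = 64 + 8 + 2, so 75^74 ≡ 4·41·61 ≡ 53 (mod 107)
R · y^e ≡ 30·53 = 1590 ≡ 92 (mod 107)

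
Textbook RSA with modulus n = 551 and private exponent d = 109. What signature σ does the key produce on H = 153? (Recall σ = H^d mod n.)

229

H^2 ≡ 153^2 = 23409 ≡ 267
H^4 ≡ 267^2 = 71289 ≡ 210
H^8 ≡ 210^2 = 44100 ≡ 20
H^16 ≡ 20^2 = 400
H^32 ≡ 400^2 = 160000 ≡ 210
H^64 ≡ 210^2 = 44100 ≡ 20
109 = 64 + 32 + 8 + 4 + 1, so H^109 ≡ 20·210·20·210·153 ≡ 229 (mod 551)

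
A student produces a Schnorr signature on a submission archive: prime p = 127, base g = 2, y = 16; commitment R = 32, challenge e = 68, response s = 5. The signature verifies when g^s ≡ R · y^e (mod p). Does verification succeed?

g^s mod p:
2^2 = 4
2^4 ≡ 4^2 = 16
5 = 4 + 1, so 2^5 ≡ 16·2 ≡ 32 (mod 127)
R · y^e mod p:
16^2 = 256 ≡ 2
16^4 ≡ 2^2 = 4
16^8 ≡ 4^2 = 16
16^16 ≡ 16^2 = 256 ≡ 2
16^32 ≡ 2^2 = 4
16^64 ≡ 4^2 = 16
68 = 64 + 4, so 16^68 ≡ 16·4 ≡ 64 (mod 127)
32·64 = 2048 ≡ 16 (mod 127)
32 ≠ 16; the check fails.

fails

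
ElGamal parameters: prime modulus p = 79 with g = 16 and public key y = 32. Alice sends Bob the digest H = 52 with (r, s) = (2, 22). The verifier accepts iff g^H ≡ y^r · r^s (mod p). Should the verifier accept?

reject

Left side g^H mod p:
16^2 = 256 ≡ 19
16^4 ≡ 19^2 = 361 ≡ 45
16^8 ≡ 45^2 = 2025 ≡ 50
16^16 ≡ 50^2 = 2500 ≡ 51
16^32 ≡ 51^2 = 2601 ≡ 73
52 = 32 + 16 + 4, so 16^52 ≡ 73·51·45 ≡ 55 (mod 79)
Right side y^r · r^s mod p:
32^2 = 1024 ≡ 76
2^2 = 4
2^4 ≡ 4^2 = 16
2^8 ≡ 16^2 = 256 ≡ 19
2^16 ≡ 19^2 = 361 ≡ 45
22 = 16 + 4 + 2, so 2^22 ≡ 45·16·4 ≡ 36 (mod 79)
76·36 = 2736 ≡ 50 (mod 79)
55 ≠ 50, so verification fails.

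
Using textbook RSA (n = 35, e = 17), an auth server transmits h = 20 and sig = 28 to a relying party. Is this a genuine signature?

forged

Squares mod 35: sig^1≡28, sig^2≡14, sig^4≡21, sig^8≡21, sig^16≡21
17 = 16 + 1, so sig^17 ≡ 21·28 ≡ 28 (mod 35)
28 ≠ 20, so verification fails.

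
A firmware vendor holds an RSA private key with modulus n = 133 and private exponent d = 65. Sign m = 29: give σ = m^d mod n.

m^2 ≡ 29^2 = 841 ≡ 43
m^4 ≡ 43^2 = 1849 ≡ 120
m^8 ≡ 120^2 = 14400 ≡ 36
m^16 ≡ 36^2 = 1296 ≡ 99
m^32 ≡ 99^2 = 9801 ≡ 92
m^64 ≡ 92^2 = 8464 ≡ 85
65 = 64 + 1, so m^65 ≡ 85·29 ≡ 71 (mod 133)

71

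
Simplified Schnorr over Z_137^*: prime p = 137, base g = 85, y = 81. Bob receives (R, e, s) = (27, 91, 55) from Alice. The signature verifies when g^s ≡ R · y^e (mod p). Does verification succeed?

g^s mod p:
Squares mod 137: 85^1≡85, 85^2≡101, 85^4≡63, 85^8≡133, 85^16≡16, 85^32≡119
55 = 32 + 16 + 4 + 2 + 1, so 85^55 ≡ 119·16·63·101·85 ≡ 20 (mod 137)
R · y^e mod p:
Squares mod 137: 81^1≡81, 81^2≡122, 81^4≡88, 81^8≡72, 81^16≡115, 81^32≡73, 81^64≡123
91 = 64 + 16 + 8 + 2 + 1, so 81^91 ≡ 123·115·72·122·81 ≡ 87 (mod 137)
27·87 = 2349 ≡ 20 (mod 137)
20 ≡ 20 (mod 137); signature holds.

passes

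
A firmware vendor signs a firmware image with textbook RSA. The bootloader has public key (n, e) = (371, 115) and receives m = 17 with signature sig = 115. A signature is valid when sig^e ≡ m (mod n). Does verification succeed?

passes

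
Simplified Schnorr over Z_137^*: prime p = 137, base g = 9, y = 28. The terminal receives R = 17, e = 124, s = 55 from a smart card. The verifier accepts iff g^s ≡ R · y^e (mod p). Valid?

yes

g^s mod p:
Squares mod 137: 9^1≡9, 9^2≡81, 9^4≡122, 9^8≡88, 9^16≡72, 9^32≡115
55 = 32 + 16 + 4 + 2 + 1, so 9^55 ≡ 115·72·122·81·9 ≡ 130 (mod 137)
R · y^e mod p:
Squares mod 137: 28^1≡28, 28^2≡99, 28^4≡74, 28^8≡133, 28^16≡16, 28^32≡119, 28^64≡50
124 = 64 + 32 + 16 + 8 + 4, so 28^124 ≡ 50·119·16·133·74 ≡ 56 (mod 137)
17·56 = 952 ≡ 130 (mod 137)
130 ≡ 130 (mod 137); signature holds.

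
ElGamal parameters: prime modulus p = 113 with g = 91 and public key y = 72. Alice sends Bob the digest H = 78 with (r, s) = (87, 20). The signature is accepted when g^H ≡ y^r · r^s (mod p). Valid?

Left side g^H mod p:
91^2 = 8281 ≡ 32
91^4 ≡ 32^2 = 1024 ≡ 7
91^8 ≡ 7^2 = 49
91^16 ≡ 49^2 = 2401 ≡ 28
91^32 ≡ 28^2 = 784 ≡ 106
91^64 ≡ 106^2 = 11236 ≡ 49
78 = 64 + 8 + 4 + 2, so 91^78 ≡ 49·49·7·32 ≡ 57 (mod 113)
Right side y^r · r^s mod p:
72^2 = 5184 ≡ 99
72^4 ≡ 99^2 = 9801 ≡ 83
72^8 ≡ 83^2 = 6889 ≡ 109
72^16 ≡ 109^2 = 11881 ≡ 16
72^32 ≡ 16^2 = 256 ≡ 30
72^64 ≡ 30^2 = 900 ≡ 109
87 = 64 + 16 + 4 + 2 + 1, so 72^87 ≡ 109·16·83·99·72 ≡ 104 (mod 113)
87^2 = 7569 ≡ 111
87^4 ≡ 111^2 = 12321 ≡ 4
87^8 ≡ 4^2 = 16
87^16 ≡ 16^2 = 256 ≡ 30
20 = 16 + 4, so 87^20 ≡ 30·4 ≡ 7 (mod 113)
104·7 = 728 ≡ 50 (mod 113)
57 ≠ 50, so verification fails.

no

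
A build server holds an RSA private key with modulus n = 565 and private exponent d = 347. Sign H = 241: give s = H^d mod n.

Squares mod 565: H^1≡241, H^2≡451, H^4≡1, H^8≡1, H^16≡1, H^32≡1, H^64≡1, H^128≡1, H^256≡1
347 = 256 + 64 + 16 + 8 + 2 + 1, so H^347 ≡ 1·1·1·1·451·241 ≡ 211 (mod 565)

211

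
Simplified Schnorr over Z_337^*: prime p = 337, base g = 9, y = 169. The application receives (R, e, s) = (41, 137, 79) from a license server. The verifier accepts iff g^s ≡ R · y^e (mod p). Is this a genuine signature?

forged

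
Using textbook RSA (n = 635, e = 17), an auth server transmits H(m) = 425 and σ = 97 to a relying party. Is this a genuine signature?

Squares mod 635: σ^1≡97, σ^2≡519, σ^4≡121, σ^8≡36, σ^16≡26
17 = 16 + 1, so σ^17 ≡ 26·97 ≡ 617 (mod 635)
σ^17 mod 635 = 617, but H(m) = 425.

forged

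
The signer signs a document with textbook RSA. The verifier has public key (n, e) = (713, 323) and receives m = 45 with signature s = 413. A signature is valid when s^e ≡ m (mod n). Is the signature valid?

valid

s^2 ≡ 413^2 = 170569 ≡ 162
s^4 ≡ 162^2 = 26244 ≡ 576
s^8 ≡ 576^2 = 331776 ≡ 231
s^16 ≡ 231^2 = 53361 ≡ 599
s^32 ≡ 599^2 = 358801 ≡ 162
s^64 ≡ 162^2 = 26244 ≡ 576
s^128 ≡ 576^2 = 331776 ≡ 231
s^256 ≡ 231^2 = 53361 ≡ 599
323 = 256 + 64 + 2 + 1, so s^323 ≡ 599·576·162·413 ≡ 45 (mod 713)
s^323 mod 713 = 45 matches m.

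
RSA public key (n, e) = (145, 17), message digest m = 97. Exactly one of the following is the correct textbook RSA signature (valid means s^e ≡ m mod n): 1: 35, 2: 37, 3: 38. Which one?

Candidate 1: Squares mod 145: 35^1≡35, 35^2≡65, 35^4≡20, 35^8≡110, 35^16≡65; 17 = 16 + 1, so 35^17 ≡ 65·35 ≡ 100 (mod 145)
Candidate 2: Squares mod 145: 37^1≡37, 37^2≡64, 37^4≡36, 37^8≡136, 37^16≡81; 17 = 16 + 1, so 37^17 ≡ 81·37 ≡ 97 (mod 145)
  → matches m = 97
Candidate 3: Squares mod 145: 38^1≡38, 38^2≡139, 38^4≡36, 38^8≡136, 38^16≡81; 17 = 16 + 1, so 38^17 ≡ 81·38 ≡ 33 (mod 145)

2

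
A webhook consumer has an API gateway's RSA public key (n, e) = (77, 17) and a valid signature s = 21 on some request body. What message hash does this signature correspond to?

21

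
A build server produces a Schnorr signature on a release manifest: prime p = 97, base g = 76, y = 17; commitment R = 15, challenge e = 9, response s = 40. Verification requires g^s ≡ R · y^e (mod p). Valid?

g^s mod p:
76^2 = 5776 ≡ 53
76^4 ≡ 53^2 = 2809 ≡ 93
76^8 ≡ 93^2 = 8649 ≡ 16
76^16 ≡ 16^2 = 256 ≡ 62
76^32 ≡ 62^2 = 3844 ≡ 61
40 = 32 + 8, so 76^40 ≡ 61·16 ≡ 6 (mod 97)
R · y^e mod p:
17^2 = 289 ≡ 95
17^4 ≡ 95^2 = 9025 ≡ 4
17^8 ≡ 4^2 = 16
9 = 8 + 1, so 17^9 ≡ 16·17 ≡ 78 (mod 97)
15·78 = 1170 ≡ 6 (mod 97)
6 ≡ 6 (mod 97); signature holds.

yes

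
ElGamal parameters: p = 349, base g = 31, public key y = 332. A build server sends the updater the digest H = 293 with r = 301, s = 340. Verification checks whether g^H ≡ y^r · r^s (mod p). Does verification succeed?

fails

Left side g^H mod p:
Squares mod 349: 31^1≡31, 31^2≡263, 31^4≡67, 31^8≡301, 31^16≡210, 31^32≡126, 31^64≡171, 31^128≡274, 31^256≡41
293 = 256 + 32 + 4 + 1, so 31^293 ≡ 41·126·67·31 ≡ 126 (mod 349)
Right side y^r · r^s mod p:
Squares mod 349: 332^1≡332, 332^2≡289, 332^4≡110, 332^8≡234, 332^16≡312, 332^32≡322, 332^64≡31, 332^128≡263, 332^256≡67
301 = 256 + 32 + 8 + 4 + 1, so 332^301 ≡ 67·322·234·110·332 ≡ 313 (mod 349)
Squares mod 349: 301^1≡301, 301^2≡210, 301^4≡126, 301^8≡171, 301^16≡274, 301^32≡41, 301^64≡285, 301^128≡257, 301^256≡88
340 = 256 + 64 + 16 + 4, so 301^340 ≡ 88·285·274·126 ≡ 249 (mod 349)
313·249 = 77937 ≡ 110 (mod 349)
126 ≠ 110, so verification fails.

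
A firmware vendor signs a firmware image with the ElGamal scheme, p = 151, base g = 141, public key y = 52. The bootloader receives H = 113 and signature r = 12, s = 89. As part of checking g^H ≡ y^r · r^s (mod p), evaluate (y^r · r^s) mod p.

52^2 = 2704 ≡ 137
52^4 ≡ 137^2 = 18769 ≡ 45
52^8 ≡ 45^2 = 2025 ≡ 62
12 = 8 + 4, so 52^12 ≡ 62·45 ≡ 72 (mod 151)
12^2 = 144
12^4 ≡ 144^2 = 20736 ≡ 49
12^8 ≡ 49^2 = 2401 ≡ 136
12^16 ≡ 136^2 = 18496 ≡ 74
12^32 ≡ 74^2 = 5476 ≡ 40
12^64 ≡ 40^2 = 1600 ≡ 90
89 = 64 + 16 + 8 + 1, so 12^89 ≡ 90·74·136·12 ≡ 140 (mod 151)
y^r · r^s ≡ 72·140 = 10080 ≡ 114 (mod 151)

114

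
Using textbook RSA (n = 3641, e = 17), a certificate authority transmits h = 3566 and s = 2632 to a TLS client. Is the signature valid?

invalid

s^2 ≡ 2632^2 = 6927424 ≡ 2242
s^4 ≡ 2242^2 = 5026564 ≡ 1984
s^8 ≡ 1984^2 = 3936256 ≡ 335
s^16 ≡ 335^2 = 112225 ≡ 2995
17 = 16 + 1, so s^17 ≡ 2995·2632 ≡ 75 (mod 3641)
s^17 mod 3641 = 75, but h = 3566.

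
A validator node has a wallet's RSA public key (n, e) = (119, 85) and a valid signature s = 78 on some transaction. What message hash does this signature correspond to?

s^2 ≡ 78^2 = 6084 ≡ 15
s^4 ≡ 15^2 = 225 ≡ 106
s^8 ≡ 106^2 = 11236 ≡ 50
s^16 ≡ 50^2 = 2500 ≡ 1
s^32 ≡ 1^2 = 1
s^64 ≡ 1^2 = 1
85 = 64 + 16 + 4 + 1, so s^85 ≡ 1·1·106·78 ≡ 57 (mod 119)

57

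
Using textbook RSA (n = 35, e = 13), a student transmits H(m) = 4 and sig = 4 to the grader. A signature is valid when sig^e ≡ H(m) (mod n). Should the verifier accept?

accept

sig^2 ≡ 4^2 = 16
sig^4 ≡ 16^2 = 256 ≡ 11
sig^8 ≡ 11^2 = 121 ≡ 16
13 = 8 + 4 + 1, so sig^13 ≡ 16·11·4 ≡ 4 (mod 35)
4 = H(m), so the signature checks out.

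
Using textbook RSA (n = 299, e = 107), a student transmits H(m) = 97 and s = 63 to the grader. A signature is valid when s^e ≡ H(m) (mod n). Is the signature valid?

Squares mod 299: s^1≡63, s^2≡82, s^4≡146, s^8≡87, s^16≡94, s^32≡165, s^64≡16
107 = 64 + 32 + 8 + 2 + 1, so s^107 ≡ 16·165·87·82·63 ≡ 97 (mod 299)
Since 97 equals the digest 97, verification succeeds.

valid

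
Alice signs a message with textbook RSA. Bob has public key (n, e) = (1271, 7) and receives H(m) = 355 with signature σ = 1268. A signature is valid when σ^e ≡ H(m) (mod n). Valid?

yes

σ^2 ≡ 1268^2 = 1607824 ≡ 9
σ^4 ≡ 9^2 = 81
7 = 4 + 2 + 1, so σ^7 ≡ 81·9·1268 ≡ 355 (mod 1271)
355 = H(m), so the signature checks out.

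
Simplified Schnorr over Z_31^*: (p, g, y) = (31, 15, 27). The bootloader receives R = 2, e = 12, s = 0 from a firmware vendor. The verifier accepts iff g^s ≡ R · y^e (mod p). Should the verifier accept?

accept

g^s mod p:
15^0 mod 31 = 1
R · y^e mod p:
27^2 = 729 ≡ 16
27^4 ≡ 16^2 = 256 ≡ 8
27^8 ≡ 8^2 = 64 ≡ 2
12 = 8 + 4, so 27^12 ≡ 2·8 ≡ 16 (mod 31)
2·16 = 32 ≡ 1 (mod 31)
1 ≡ 1 (mod 31); signature holds.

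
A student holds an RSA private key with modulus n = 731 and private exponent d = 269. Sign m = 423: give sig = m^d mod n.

m^269 mod 731 = 393

393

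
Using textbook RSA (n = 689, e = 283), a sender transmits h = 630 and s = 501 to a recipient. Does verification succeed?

s^2 ≡ 501^2 = 251001 ≡ 205
s^4 ≡ 205^2 = 42025 ≡ 685
s^8 ≡ 685^2 = 469225 ≡ 16
s^16 ≡ 16^2 = 256
s^32 ≡ 256^2 = 65536 ≡ 81
s^64 ≡ 81^2 = 6561 ≡ 360
s^128 ≡ 360^2 = 129600 ≡ 68
s^256 ≡ 68^2 = 4624 ≡ 490
283 = 256 + 16 + 8 + 2 + 1, so s^283 ≡ 490·256·16·205·501 ≡ 630 (mod 689)
s^283 mod 689 = 630 matches h.

passes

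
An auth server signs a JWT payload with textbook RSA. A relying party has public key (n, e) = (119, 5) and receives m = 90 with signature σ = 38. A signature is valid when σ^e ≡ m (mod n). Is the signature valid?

invalid

σ^2 ≡ 38^2 = 1444 ≡ 16
σ^4 ≡ 16^2 = 256 ≡ 18
5 = 4 + 1, so σ^5 ≡ 18·38 ≡ 89 (mod 119)
σ^5 mod 119 = 89, but m = 90.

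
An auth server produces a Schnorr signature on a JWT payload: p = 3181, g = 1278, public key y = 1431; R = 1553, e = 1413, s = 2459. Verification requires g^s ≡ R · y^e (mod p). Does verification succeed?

g^s mod p:
1278^2 = 1633284 ≡ 1431
1278^4 ≡ 1431^2 = 2047761 ≡ 2378
1278^8 ≡ 2378^2 = 5654884 ≡ 2247
1278^16 ≡ 2247^2 = 5049009 ≡ 762
1278^32 ≡ 762^2 = 580644 ≡ 1702
1278^64 ≡ 1702^2 = 2896804 ≡ 2094
1278^128 ≡ 2094^2 = 4384836 ≡ 1418
1278^256 ≡ 1418^2 = 2010724 ≡ 332
1278^512 ≡ 332^2 = 110224 ≡ 2070
1278^1024 ≡ 2070^2 = 4284900 ≡ 93
1278^2048 ≡ 93^2 = 8649 ≡ 2287
2459 = 2048 + 256 + 128 + 16 + 8 + 2 + 1, so 1278^2459 ≡ 2287·332·1418·762·2247·1431·1278 ≡ 1258 (mod 3181)
R · y^e mod p:
1431^2 = 2047761 ≡ 2378
1431^4 ≡ 2378^2 = 5654884 ≡ 2247
1431^8 ≡ 2247^2 = 5049009 ≡ 762
1431^16 ≡ 762^2 = 580644 ≡ 1702
1431^32 ≡ 1702^2 = 2896804 ≡ 2094
1431^64 ≡ 2094^2 = 4384836 ≡ 1418
1431^128 ≡ 1418^2 = 2010724 ≡ 332
1431^256 ≡ 332^2 = 110224 ≡ 2070
1431^512 ≡ 2070^2 = 4284900 ≡ 93
1431^1024 ≡ 93^2 = 8649 ≡ 2287
1413 = 1024 + 256 + 128 + 4 + 1, so 1431^1413 ≡ 2287·2070·332·2247·1431 ≡ 433 (mod 3181)
1553·433 = 672449 ≡ 1258 (mod 3181)
1258 ≡ 1258 (mod 3181); signature holds.

passes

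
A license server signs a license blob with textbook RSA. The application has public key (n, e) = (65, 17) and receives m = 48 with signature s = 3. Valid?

yes

s^2 ≡ 3^2 = 9
s^4 ≡ 9^2 = 81 ≡ 16
s^8 ≡ 16^2 = 256 ≡ 61
s^16 ≡ 61^2 = 3721 ≡ 16
17 = 16 + 1, so s^17 ≡ 16·3 ≡ 48 (mod 65)
Since 48 equals the digest 48, verification succeeds.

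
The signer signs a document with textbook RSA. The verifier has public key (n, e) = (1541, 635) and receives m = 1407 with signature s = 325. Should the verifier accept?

s^2 ≡ 325^2 = 105625 ≡ 837
s^4 ≡ 837^2 = 700569 ≡ 955
s^8 ≡ 955^2 = 912025 ≡ 1294
s^16 ≡ 1294^2 = 1674436 ≡ 910
s^32 ≡ 910^2 = 828100 ≡ 583
s^64 ≡ 583^2 = 339889 ≡ 869
s^128 ≡ 869^2 = 755161 ≡ 71
s^256 ≡ 71^2 = 5041 ≡ 418
s^512 ≡ 418^2 = 174724 ≡ 591
635 = 512 + 64 + 32 + 16 + 8 + 2 + 1, so s^635 ≡ 591·869·583·910·1294·837·325 ≡ 1386 (mod 1541)
s^635 mod 1541 = 1386, but m = 1407.

reject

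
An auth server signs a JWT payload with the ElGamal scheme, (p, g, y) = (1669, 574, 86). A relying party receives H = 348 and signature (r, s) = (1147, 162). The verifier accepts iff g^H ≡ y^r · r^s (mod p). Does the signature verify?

Left side g^H mod p:
574^348 mod 1669 = 339
Right side y^r · r^s mod p:
86^1147 mod 1669 = 265
1147^162 mod 1669 = 1064
265·1064 = 281960 ≡ 1568 (mod 1669)
339 ≠ 1568, so verification fails.

does not verify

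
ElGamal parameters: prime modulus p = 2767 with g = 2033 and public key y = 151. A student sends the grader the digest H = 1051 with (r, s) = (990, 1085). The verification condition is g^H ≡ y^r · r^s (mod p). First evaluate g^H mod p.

Squares mod 2767: 2033^1≡2033, 2033^2≡1958, 2033^4≡1469, 2033^8≡2468, 2033^16≡857, 2033^32≡1194, 2033^64≡631, 2033^128≡2480, 2033^256≡2126, 2033^512≡1365, 2033^1024≡1034
1051 = 1024 + 16 + 8 + 2 + 1, so 2033^1051 ≡ 1034·857·2468·1958·2033 ≡ 1334 (mod 2767)

1334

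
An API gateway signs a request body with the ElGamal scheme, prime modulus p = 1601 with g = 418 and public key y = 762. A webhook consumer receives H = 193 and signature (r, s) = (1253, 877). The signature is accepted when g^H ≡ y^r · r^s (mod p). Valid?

yes

Left side g^H mod p:
418^2 = 174724 ≡ 215
418^4 ≡ 215^2 = 46225 ≡ 1397
418^8 ≡ 1397^2 = 1951609 ≡ 1591
418^16 ≡ 1591^2 = 2531281 ≡ 100
418^32 ≡ 100^2 = 10000 ≡ 394
418^64 ≡ 394^2 = 155236 ≡ 1540
418^128 ≡ 1540^2 = 2371600 ≡ 519
193 = 128 + 64 + 1, so 418^193 ≡ 519·1540·418 ≡ 404 (mod 1601)
Right side y^r · r^s mod p:
762^2 = 580644 ≡ 1082
762^4 ≡ 1082^2 = 1170724 ≡ 393
762^8 ≡ 393^2 = 154449 ≡ 753
762^16 ≡ 753^2 = 567009 ≡ 255
762^32 ≡ 255^2 = 65025 ≡ 985
762^64 ≡ 985^2 = 970225 ≡ 19
762^128 ≡ 19^2 = 361
762^256 ≡ 361^2 = 130321 ≡ 640
762^512 ≡ 640^2 = 409600 ≡ 1345
762^1024 ≡ 1345^2 = 1809025 ≡ 1496
1253 = 1024 + 128 + 64 + 32 + 4 + 1, so 762^1253 ≡ 1496·361·19·985·393·762 ≡ 31 (mod 1601)
1253^2 = 1570009 ≡ 1029
1253^4 ≡ 1029^2 = 1058841 ≡ 580
1253^8 ≡ 580^2 = 336400 ≡ 190
1253^16 ≡ 190^2 = 36100 ≡ 878
1253^32 ≡ 878^2 = 770884 ≡ 803
1253^64 ≡ 803^2 = 644809 ≡ 1207
1253^128 ≡ 1207^2 = 1456849 ≡ 1540
1253^256 ≡ 1540^2 = 2371600 ≡ 519
1253^512 ≡ 519^2 = 269361 ≡ 393
877 = 512 + 256 + 64 + 32 + 8 + 4 + 1, so 1253^877 ≡ 393·519·1207·803·190·580·1253 ≡ 891 (mod 1601)
31·891 = 27621 ≡ 404 (mod 1601)
404 ≡ 404 (mod 1601), so the signature is genuine.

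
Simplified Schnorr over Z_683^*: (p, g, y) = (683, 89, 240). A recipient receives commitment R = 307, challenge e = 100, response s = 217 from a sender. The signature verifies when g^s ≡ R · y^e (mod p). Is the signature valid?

invalid

g^s mod p:
89^2 = 7921 ≡ 408
89^4 ≡ 408^2 = 166464 ≡ 495
89^8 ≡ 495^2 = 245025 ≡ 511
89^16 ≡ 511^2 = 261121 ≡ 215
89^32 ≡ 215^2 = 46225 ≡ 464
89^64 ≡ 464^2 = 215296 ≡ 151
89^128 ≡ 151^2 = 22801 ≡ 262
217 = 128 + 64 + 16 + 8 + 1, so 89^217 ≡ 262·151·215·511·89 ≡ 32 (mod 683)
R · y^e mod p:
240^2 = 57600 ≡ 228
240^4 ≡ 228^2 = 51984 ≡ 76
240^8 ≡ 76^2 = 5776 ≡ 312
240^16 ≡ 312^2 = 97344 ≡ 358
240^32 ≡ 358^2 = 128164 ≡ 443
240^64 ≡ 443^2 = 196249 ≡ 228
100 = 64 + 32 + 4, so 240^100 ≡ 228·443·76 ≡ 67 (mod 683)
307·67 = 20569 ≡ 79 (mod 683)
32 ≠ 79; the check fails.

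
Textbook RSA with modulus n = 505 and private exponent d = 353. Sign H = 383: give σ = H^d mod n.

233

H^2 ≡ 383^2 = 146689 ≡ 239
H^4 ≡ 239^2 = 57121 ≡ 56
H^8 ≡ 56^2 = 3136 ≡ 106
H^16 ≡ 106^2 = 11236 ≡ 126
H^32 ≡ 126^2 = 15876 ≡ 221
H^64 ≡ 221^2 = 48841 ≡ 361
H^128 ≡ 361^2 = 130321 ≡ 31
H^256 ≡ 31^2 = 961 ≡ 456
353 = 256 + 64 + 32 + 1, so H^353 ≡ 456·361·221·383 ≡ 233 (mod 505)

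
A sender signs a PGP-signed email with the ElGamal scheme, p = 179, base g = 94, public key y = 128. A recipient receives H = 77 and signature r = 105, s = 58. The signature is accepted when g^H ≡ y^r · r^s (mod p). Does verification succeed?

Left side g^H mod p:
94^2 = 8836 ≡ 65
94^4 ≡ 65^2 = 4225 ≡ 108
94^8 ≡ 108^2 = 11664 ≡ 29
94^16 ≡ 29^2 = 841 ≡ 125
94^32 ≡ 125^2 = 15625 ≡ 52
94^64 ≡ 52^2 = 2704 ≡ 19
77 = 64 + 8 + 4 + 1, so 94^77 ≡ 19·29·108·94 ≡ 2 (mod 179)
Right side y^r · r^s mod p:
128^2 = 16384 ≡ 95
128^4 ≡ 95^2 = 9025 ≡ 75
128^8 ≡ 75^2 = 5625 ≡ 76
128^16 ≡ 76^2 = 5776 ≡ 48
128^32 ≡ 48^2 = 2304 ≡ 156
128^64 ≡ 156^2 = 24336 ≡ 171
105 = 64 + 32 + 8 + 1, so 128^105 ≡ 171·156·76·128 ≡ 131 (mod 179)
105^2 = 11025 ≡ 106
105^4 ≡ 106^2 = 11236 ≡ 138
105^8 ≡ 138^2 = 19044 ≡ 70
105^16 ≡ 70^2 = 4900 ≡ 67
105^32 ≡ 67^2 = 4489 ≡ 14
58 = 32 + 16 + 8 + 2, so 105^58 ≡ 14·67·70·106 ≡ 82 (mod 179)
131·82 = 10742 ≡ 2 (mod 179)
2 ≡ 2 (mod 179), so the signature is genuine.

passes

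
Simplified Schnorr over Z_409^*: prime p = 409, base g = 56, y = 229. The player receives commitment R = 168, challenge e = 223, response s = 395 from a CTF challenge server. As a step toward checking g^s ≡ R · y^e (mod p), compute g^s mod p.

56^2 = 3136 ≡ 273
56^4 ≡ 273^2 = 74529 ≡ 91
56^8 ≡ 91^2 = 8281 ≡ 101
56^16 ≡ 101^2 = 10201 ≡ 385
56^32 ≡ 385^2 = 148225 ≡ 167
56^64 ≡ 167^2 = 27889 ≡ 77
56^128 ≡ 77^2 = 5929 ≡ 203
56^256 ≡ 203^2 = 41209 ≡ 309
395 = 256 + 128 + 8 + 2 + 1, so 56^395 ≡ 309·203·101·273·56 ≡ 181 (mod 409)

181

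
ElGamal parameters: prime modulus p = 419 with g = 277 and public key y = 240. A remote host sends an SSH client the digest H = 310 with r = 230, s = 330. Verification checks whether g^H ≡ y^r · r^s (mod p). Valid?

yes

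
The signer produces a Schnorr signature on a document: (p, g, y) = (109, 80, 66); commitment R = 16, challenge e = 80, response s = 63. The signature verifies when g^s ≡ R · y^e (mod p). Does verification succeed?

passes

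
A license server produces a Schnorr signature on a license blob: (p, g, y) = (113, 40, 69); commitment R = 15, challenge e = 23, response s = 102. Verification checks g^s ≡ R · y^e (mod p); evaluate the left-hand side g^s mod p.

69

Squares mod 113: 40^1≡40, 40^2≡18, 40^4≡98, 40^8≡112, 40^16≡1, 40^32≡1, 40^64≡1
102 = 64 + 32 + 4 + 2, so 40^102 ≡ 1·1·98·18 ≡ 69 (mod 113)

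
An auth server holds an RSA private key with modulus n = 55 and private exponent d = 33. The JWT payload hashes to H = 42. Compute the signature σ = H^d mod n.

47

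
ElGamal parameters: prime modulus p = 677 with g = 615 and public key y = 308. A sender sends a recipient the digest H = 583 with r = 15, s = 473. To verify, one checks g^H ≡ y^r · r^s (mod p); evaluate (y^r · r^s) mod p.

15

Squares mod 677: 308^1≡308, 308^2≡84, 308^4≡286, 308^8≡556
15 = 8 + 4 + 2 + 1, so 308^15 ≡ 556·286·84·308 ≡ 652 (mod 677)
Squares mod 677: 15^1≡15, 15^2≡225, 15^4≡527, 15^8≡159, 15^16≡232, 15^32≡341, 15^64≡514, 15^128≡166, 15^256≡476
473 = 256 + 128 + 64 + 16 + 8 + 1, so 15^473 ≡ 476·166·514·232·159·15 ≡ 541 (mod 677)
y^r · r^s ≡ 652·541 = 352732 ≡ 15 (mod 677)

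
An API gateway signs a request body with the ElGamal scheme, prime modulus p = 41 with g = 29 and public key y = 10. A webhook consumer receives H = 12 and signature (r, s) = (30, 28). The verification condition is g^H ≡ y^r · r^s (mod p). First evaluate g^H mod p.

29^2 = 841 ≡ 21
29^4 ≡ 21^2 = 441 ≡ 31
29^8 ≡ 31^2 = 961 ≡ 18
12 = 8 + 4, so 29^12 ≡ 18·31 ≡ 25 (mod 41)

25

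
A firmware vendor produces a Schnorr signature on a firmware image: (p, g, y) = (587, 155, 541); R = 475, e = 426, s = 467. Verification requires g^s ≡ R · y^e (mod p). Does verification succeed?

g^s mod p:
155^2 = 24025 ≡ 545
155^4 ≡ 545^2 = 297025 ≡ 3
155^8 ≡ 3^2 = 9
155^16 ≡ 9^2 = 81
155^32 ≡ 81^2 = 6561 ≡ 104
155^64 ≡ 104^2 = 10816 ≡ 250
155^128 ≡ 250^2 = 62500 ≡ 278
155^256 ≡ 278^2 = 77284 ≡ 387
467 = 256 + 128 + 64 + 16 + 2 + 1, so 155^467 ≡ 387·278·250·81·545·155 ≡ 497 (mod 587)
R · y^e mod p:
541^2 = 292681 ≡ 355
541^4 ≡ 355^2 = 126025 ≡ 407
541^8 ≡ 407^2 = 165649 ≡ 115
541^16 ≡ 115^2 = 13225 ≡ 311
541^32 ≡ 311^2 = 96721 ≡ 453
541^64 ≡ 453^2 = 205209 ≡ 346
541^128 ≡ 346^2 = 119716 ≡ 555
541^256 ≡ 555^2 = 308025 ≡ 437
426 = 256 + 128 + 32 + 8 + 2, so 541^426 ≡ 437·555·453·115·355 ≡ 223 (mod 587)
475·223 = 105925 ≡ 265 (mod 587)
497 ≠ 265; the check fails.

fails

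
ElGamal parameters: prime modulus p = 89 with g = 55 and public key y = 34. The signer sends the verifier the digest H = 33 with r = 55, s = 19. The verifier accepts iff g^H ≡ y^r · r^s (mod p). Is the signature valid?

invalid

Left side g^H mod p:
55^2 = 3025 ≡ 88
55^4 ≡ 88^2 = 7744 ≡ 1
55^8 ≡ 1^2 = 1
55^16 ≡ 1^2 = 1
55^32 ≡ 1^2 = 1
33 = 32 + 1, so 55^33 ≡ 1·55 ≡ 55 (mod 89)
Right side y^r · r^s mod p:
34^2 = 1156 ≡ 88
34^4 ≡ 88^2 = 7744 ≡ 1
34^8 ≡ 1^2 = 1
34^16 ≡ 1^2 = 1
34^32 ≡ 1^2 = 1
55 = 32 + 16 + 4 + 2 + 1, so 34^55 ≡ 1·1·1·88·34 ≡ 55 (mod 89)
55^2 = 3025 ≡ 88
55^4 ≡ 88^2 = 7744 ≡ 1
55^8 ≡ 1^2 = 1
55^16 ≡ 1^2 = 1
19 = 16 + 2 + 1, so 55^19 ≡ 1·88·55 ≡ 34 (mod 89)
55·34 = 1870 ≡ 1 (mod 89)
55 ≠ 1, so verification fails.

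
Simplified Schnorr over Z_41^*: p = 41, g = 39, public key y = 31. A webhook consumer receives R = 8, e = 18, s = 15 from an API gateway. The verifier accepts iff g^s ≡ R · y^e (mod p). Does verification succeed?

g^s mod p:
Squares mod 41: 39^1≡39, 39^2≡4, 39^4≡16, 39^8≡10
15 = 8 + 4 + 2 + 1, so 39^15 ≡ 10·16·4·39 ≡ 32 (mod 41)
R · y^e mod p:
Squares mod 41: 31^1≡31, 31^2≡18, 31^4≡37, 31^8≡16, 31^16≡10
18 = 16 + 2, so 31^18 ≡ 10·18 ≡ 16 (mod 41)
8·16 = 128 ≡ 5 (mod 41)
32 ≠ 5; the check fails.

fails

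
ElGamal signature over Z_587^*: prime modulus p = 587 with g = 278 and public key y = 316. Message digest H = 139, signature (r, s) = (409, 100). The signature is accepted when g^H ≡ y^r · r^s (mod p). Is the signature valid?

valid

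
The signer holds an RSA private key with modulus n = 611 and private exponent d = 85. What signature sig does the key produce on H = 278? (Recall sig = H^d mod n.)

5

H^2 ≡ 278^2 = 77284 ≡ 298
H^4 ≡ 298^2 = 88804 ≡ 209
H^8 ≡ 209^2 = 43681 ≡ 300
H^16 ≡ 300^2 = 90000 ≡ 183
H^32 ≡ 183^2 = 33489 ≡ 495
H^64 ≡ 495^2 = 245025 ≡ 14
85 = 64 + 16 + 4 + 1, so H^85 ≡ 14·183·209·278 ≡ 5 (mod 611)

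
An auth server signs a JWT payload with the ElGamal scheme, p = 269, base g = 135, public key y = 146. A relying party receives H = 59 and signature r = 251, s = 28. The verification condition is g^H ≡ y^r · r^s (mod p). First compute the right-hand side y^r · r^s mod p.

10

Squares mod 269: 146^1≡146, 146^2≡65, 146^4≡190, 146^8≡54, 146^16≡226, 146^32≡235, 146^64≡80, 146^128≡213
251 = 128 + 64 + 32 + 16 + 8 + 2 + 1, so 146^251 ≡ 213·80·235·226·54·65·146 ≡ 201 (mod 269)
Squares mod 269: 251^1≡251, 251^2≡55, 251^4≡66, 251^8≡52, 251^16≡14
28 = 16 + 8 + 4, so 251^28 ≡ 14·52·66 ≡ 166 (mod 269)
y^r · r^s ≡ 201·166 = 33366 ≡ 10 (mod 269)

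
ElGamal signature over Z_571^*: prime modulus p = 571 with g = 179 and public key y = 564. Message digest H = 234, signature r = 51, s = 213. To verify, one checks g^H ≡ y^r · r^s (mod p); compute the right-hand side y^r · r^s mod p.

216

564^2 = 318096 ≡ 49
564^4 ≡ 49^2 = 2401 ≡ 117
564^8 ≡ 117^2 = 13689 ≡ 556
564^16 ≡ 556^2 = 309136 ≡ 225
564^32 ≡ 225^2 = 50625 ≡ 377
51 = 32 + 16 + 2 + 1, so 564^51 ≡ 377·225·49·564 ≡ 330 (mod 571)
51^2 = 2601 ≡ 317
51^4 ≡ 317^2 = 100489 ≡ 564
51^8 ≡ 564^2 = 318096 ≡ 49
51^16 ≡ 49^2 = 2401 ≡ 117
51^32 ≡ 117^2 = 13689 ≡ 556
51^64 ≡ 556^2 = 309136 ≡ 225
51^128 ≡ 225^2 = 50625 ≡ 377
213 = 128 + 64 + 16 + 4 + 1, so 51^213 ≡ 377·225·117·564·51 ≡ 146 (mod 571)
y^r · r^s ≡ 330·146 = 48180 ≡ 216 (mod 571)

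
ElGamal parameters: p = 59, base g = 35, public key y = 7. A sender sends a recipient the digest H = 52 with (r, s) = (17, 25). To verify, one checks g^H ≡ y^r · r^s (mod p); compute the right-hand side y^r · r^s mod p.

57

7^2 = 49
7^4 ≡ 49^2 = 2401 ≡ 41
7^8 ≡ 41^2 = 1681 ≡ 29
7^16 ≡ 29^2 = 841 ≡ 15
17 = 16 + 1, so 7^17 ≡ 15·7 ≡ 46 (mod 59)
17^2 = 289 ≡ 53
17^4 ≡ 53^2 = 2809 ≡ 36
17^8 ≡ 36^2 = 1296 ≡ 57
17^16 ≡ 57^2 = 3249 ≡ 4
25 = 16 + 8 + 1, so 17^25 ≡ 4·57·17 ≡ 41 (mod 59)
y^r · r^s ≡ 46·41 = 1886 ≡ 57 (mod 59)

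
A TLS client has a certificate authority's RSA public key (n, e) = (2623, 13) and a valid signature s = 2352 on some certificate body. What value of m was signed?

1789

Squares mod 2623: s^1≡2352, s^2≡2620, s^4≡9, s^8≡81
13 = 8 + 4 + 1, so s^13 ≡ 81·9·2352 ≡ 1789 (mod 2623)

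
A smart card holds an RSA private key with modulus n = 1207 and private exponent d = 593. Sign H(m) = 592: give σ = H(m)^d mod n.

932

(H(m))^2 ≡ 592^2 = 350464 ≡ 434
(H(m))^4 ≡ 434^2 = 188356 ≡ 64
(H(m))^8 ≡ 64^2 = 4096 ≡ 475
(H(m))^16 ≡ 475^2 = 225625 ≡ 1123
(H(m))^32 ≡ 1123^2 = 1261129 ≡ 1021
(H(m))^64 ≡ 1021^2 = 1042441 ≡ 800
(H(m))^128 ≡ 800^2 = 640000 ≡ 290
(H(m))^256 ≡ 290^2 = 84100 ≡ 817
(H(m))^512 ≡ 817^2 = 667489 ≡ 18
593 = 512 + 64 + 16 + 1, so (H(m))^593 ≡ 18·800·1123·592 ≡ 932 (mod 1207)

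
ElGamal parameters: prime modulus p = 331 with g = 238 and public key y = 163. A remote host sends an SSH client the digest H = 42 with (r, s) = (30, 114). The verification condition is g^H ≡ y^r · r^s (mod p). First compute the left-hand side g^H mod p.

239

238^2 = 56644 ≡ 43
238^4 ≡ 43^2 = 1849 ≡ 194
238^8 ≡ 194^2 = 37636 ≡ 233
238^16 ≡ 233^2 = 54289 ≡ 5
238^32 ≡ 5^2 = 25
42 = 32 + 8 + 2, so 238^42 ≡ 25·233·43 ≡ 239 (mod 331)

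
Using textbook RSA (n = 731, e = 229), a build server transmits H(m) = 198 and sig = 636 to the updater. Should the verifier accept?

sig^2 ≡ 636^2 = 404496 ≡ 253
sig^4 ≡ 253^2 = 64009 ≡ 412
sig^8 ≡ 412^2 = 169744 ≡ 152
sig^16 ≡ 152^2 = 23104 ≡ 443
sig^32 ≡ 443^2 = 196249 ≡ 341
sig^64 ≡ 341^2 = 116281 ≡ 52
sig^128 ≡ 52^2 = 2704 ≡ 511
229 = 128 + 64 + 32 + 4 + 1, so sig^229 ≡ 511·52·341·412·636 ≡ 198 (mod 731)
Since 198 equals the digest 198, verification succeeds.

accept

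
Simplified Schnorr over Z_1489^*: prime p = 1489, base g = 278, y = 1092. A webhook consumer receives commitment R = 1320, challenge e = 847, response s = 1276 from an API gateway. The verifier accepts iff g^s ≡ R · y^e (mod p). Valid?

no

g^s mod p:
Squares mod 1489: 278^1≡278, 278^2≡1345, 278^4≡1379, 278^8≡188, 278^16≡1097, 278^32≡297, 278^64≡358, 278^128≡110, 278^256≡188, 278^512≡1097, 278^1024≡297
1276 = 1024 + 128 + 64 + 32 + 16 + 8 + 4, so 278^1276 ≡ 297·110·358·297·1097·188·1379 ≡ 88 (mod 1489)
R · y^e mod p:
Squares mod 1489: 1092^1≡1092, 1092^2≡1264, 1092^4≡1488, 1092^8≡1, 1092^16≡1, 1092^32≡1, 1092^64≡1, 1092^128≡1, 1092^256≡1, 1092^512≡1
847 = 512 + 256 + 64 + 8 + 4 + 2 + 1, so 1092^847 ≡ 1·1·1·1·1488·1264·1092 ≡ 15 (mod 1489)
1320·15 = 19800 ≡ 443 (mod 1489)
88 ≠ 443; the check fails.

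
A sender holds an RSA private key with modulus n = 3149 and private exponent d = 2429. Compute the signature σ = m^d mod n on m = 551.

m^2 ≡ 551^2 = 303601 ≡ 1297
m^4 ≡ 1297^2 = 1682209 ≡ 643
m^8 ≡ 643^2 = 413449 ≡ 930
m^16 ≡ 930^2 = 864900 ≡ 2074
m^32 ≡ 2074^2 = 4301476 ≡ 3091
m^64 ≡ 3091^2 = 9554281 ≡ 215
m^128 ≡ 215^2 = 46225 ≡ 2139
m^256 ≡ 2139^2 = 4575321 ≡ 2973
m^512 ≡ 2973^2 = 8838729 ≡ 2635
m^1024 ≡ 2635^2 = 6943225 ≡ 2829
m^2048 ≡ 2829^2 = 8003241 ≡ 1632
2429 = 2048 + 256 + 64 + 32 + 16 + 8 + 4 + 1, so m^2429 ≡ 1632·2973·215·3091·2074·930·643·551 ≡ 1756 (mod 3149)

1756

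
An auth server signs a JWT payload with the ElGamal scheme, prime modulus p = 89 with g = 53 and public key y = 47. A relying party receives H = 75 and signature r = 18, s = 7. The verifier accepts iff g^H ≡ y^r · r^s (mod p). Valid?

Left side g^H mod p:
53^2 = 2809 ≡ 50
53^4 ≡ 50^2 = 2500 ≡ 8
53^8 ≡ 8^2 = 64
53^16 ≡ 64^2 = 4096 ≡ 2
53^32 ≡ 2^2 = 4
53^64 ≡ 4^2 = 16
75 = 64 + 8 + 2 + 1, so 53^75 ≡ 16·64·50·53 ≡ 79 (mod 89)
Right side y^r · r^s mod p:
47^2 = 2209 ≡ 73
47^4 ≡ 73^2 = 5329 ≡ 78
47^8 ≡ 78^2 = 6084 ≡ 32
47^16 ≡ 32^2 = 1024 ≡ 45
18 = 16 + 2, so 47^18 ≡ 45·73 ≡ 81 (mod 89)
18^2 = 324 ≡ 57
18^4 ≡ 57^2 = 3249 ≡ 45
7 = 4 + 2 + 1, so 18^7 ≡ 45·57·18 ≡ 68 (mod 89)
81·68 = 5508 ≡ 79 (mod 89)
79 ≡ 79 (mod 89), so the signature is genuine.

yes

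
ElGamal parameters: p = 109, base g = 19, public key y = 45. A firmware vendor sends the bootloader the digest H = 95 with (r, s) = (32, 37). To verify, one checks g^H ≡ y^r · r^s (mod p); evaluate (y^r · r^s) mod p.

54

45^32 mod 109 = 63
32^37 mod 109 = 32
y^r · r^s ≡ 63·32 = 2016 ≡ 54 (mod 109)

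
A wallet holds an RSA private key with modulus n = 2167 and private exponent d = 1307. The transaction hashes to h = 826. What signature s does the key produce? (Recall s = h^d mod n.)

914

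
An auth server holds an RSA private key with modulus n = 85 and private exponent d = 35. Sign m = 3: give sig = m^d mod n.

27

Squares mod 85: m^1≡3, m^2≡9, m^4≡81, m^8≡16, m^16≡1, m^32≡1
35 = 32 + 2 + 1, so m^35 ≡ 1·9·3 ≡ 27 (mod 85)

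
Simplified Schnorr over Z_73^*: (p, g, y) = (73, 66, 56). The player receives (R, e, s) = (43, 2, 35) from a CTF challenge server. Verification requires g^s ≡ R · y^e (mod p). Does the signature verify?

does not verify

g^s mod p:
Squares mod 73: 66^1≡66, 66^2≡49, 66^4≡65, 66^8≡64, 66^16≡8, 66^32≡64
35 = 32 + 2 + 1, so 66^35 ≡ 64·49·66 ≡ 21 (mod 73)
R · y^e mod p:
Squares mod 73: 56^1≡56, 56^2≡70
56^2 ≡ 70 (mod 73)
43·70 = 3010 ≡ 17 (mod 73)
21 ≠ 17; the check fails.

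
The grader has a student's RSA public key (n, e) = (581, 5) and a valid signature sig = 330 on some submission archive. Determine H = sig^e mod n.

134

sig^2 ≡ 330^2 = 108900 ≡ 253
sig^4 ≡ 253^2 = 64009 ≡ 99
5 = 4 + 1, so sig^5 ≡ 99·330 ≡ 134 (mod 581)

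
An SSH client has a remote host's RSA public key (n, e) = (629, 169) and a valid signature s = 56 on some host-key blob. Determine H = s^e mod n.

s^169 mod 629 = 420

420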